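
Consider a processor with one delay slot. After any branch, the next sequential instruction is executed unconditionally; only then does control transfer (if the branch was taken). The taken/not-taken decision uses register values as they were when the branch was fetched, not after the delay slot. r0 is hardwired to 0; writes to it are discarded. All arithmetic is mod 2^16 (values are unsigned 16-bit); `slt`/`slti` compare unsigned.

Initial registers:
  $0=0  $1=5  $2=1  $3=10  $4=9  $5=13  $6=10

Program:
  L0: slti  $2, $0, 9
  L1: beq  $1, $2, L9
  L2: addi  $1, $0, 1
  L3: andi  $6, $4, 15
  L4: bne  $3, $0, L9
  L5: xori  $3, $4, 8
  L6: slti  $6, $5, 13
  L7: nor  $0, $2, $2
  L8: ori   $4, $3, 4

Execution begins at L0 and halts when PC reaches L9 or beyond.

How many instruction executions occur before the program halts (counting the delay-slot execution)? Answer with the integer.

  step pc=0: slti  $2, $0, 9  regs=(0,5,1,10,9,13,10)
  step pc=1: beq  $1, $2, L9  cond=F  regs=(0,5,1,10,9,13,10)
  step pc=2: addi  $1, $0, 1  regs=(0,1,1,10,9,13,10)
  step pc=3: andi  $6, $4, 15  regs=(0,1,1,10,9,13,9)
  step pc=4: bne  $3, $0, L9  cond=T  regs=(0,1,1,10,9,13,9)
  step pc=5: xori  $3, $4, 8  regs=(0,1,1,1,9,13,9)

6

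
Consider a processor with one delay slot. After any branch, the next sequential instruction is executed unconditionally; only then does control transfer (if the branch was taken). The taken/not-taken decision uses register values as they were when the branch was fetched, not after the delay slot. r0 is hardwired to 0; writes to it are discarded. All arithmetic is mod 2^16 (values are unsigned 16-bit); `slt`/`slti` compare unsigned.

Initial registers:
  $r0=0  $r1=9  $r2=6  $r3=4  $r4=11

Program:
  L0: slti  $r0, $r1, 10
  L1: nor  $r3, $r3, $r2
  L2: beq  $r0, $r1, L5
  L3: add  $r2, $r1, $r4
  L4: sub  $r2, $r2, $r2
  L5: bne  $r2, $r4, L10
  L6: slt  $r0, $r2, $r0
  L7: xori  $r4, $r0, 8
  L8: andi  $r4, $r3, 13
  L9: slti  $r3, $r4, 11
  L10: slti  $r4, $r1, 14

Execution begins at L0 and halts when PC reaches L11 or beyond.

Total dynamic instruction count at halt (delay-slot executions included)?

  step pc=0: slti  $r0, $r1, 10  regs=(0,9,6,4,11)
  step pc=1: nor  $r3, $r3, $r2  regs=(0,9,6,65529,11)
  step pc=2: beq  $r0, $r1, L5  cond=F  regs=(0,9,6,65529,11)
  step pc=3: add  $r2, $r1, $r4  regs=(0,9,20,65529,11)
  step pc=4: sub  $r2, $r2, $r2  regs=(0,9,0,65529,11)
  step pc=5: bne  $r2, $r4, L10  cond=T  regs=(0,9,0,65529,11)
  step pc=6: slt  $r0, $r2, $r0  regs=(0,9,0,65529,11)
  step pc=10: slti  $r4, $r1, 14  regs=(0,9,0,65529,1)

8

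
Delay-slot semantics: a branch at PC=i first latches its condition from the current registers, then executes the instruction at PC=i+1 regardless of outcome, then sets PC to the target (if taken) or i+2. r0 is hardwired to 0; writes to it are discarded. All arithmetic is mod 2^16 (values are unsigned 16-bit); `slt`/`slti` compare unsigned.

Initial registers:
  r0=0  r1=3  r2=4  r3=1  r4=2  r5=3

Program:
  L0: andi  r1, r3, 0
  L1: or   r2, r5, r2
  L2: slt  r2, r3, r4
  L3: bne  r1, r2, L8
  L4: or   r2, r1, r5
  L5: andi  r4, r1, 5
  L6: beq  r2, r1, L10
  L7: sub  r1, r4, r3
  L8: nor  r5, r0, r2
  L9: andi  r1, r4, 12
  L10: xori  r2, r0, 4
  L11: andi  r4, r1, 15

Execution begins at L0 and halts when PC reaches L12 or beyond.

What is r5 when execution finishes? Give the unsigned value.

#0 andi  r1, r3, 0 ; 0/0/4/1/2/3
#1 or   r2, r5, r2 ; 0/0/7/1/2/3
#2 slt  r2, r3, r4 ; 0/0/1/1/2/3
#3 bne  r1, r2, L8 ; 0/0/1/1/2/3 ; →target
#4 or   r2, r1, r5 ; 0/0/3/1/2/3
#8 nor  r5, r0, r2 ; 0/0/3/1/2/65532
#9 andi  r1, r4, 12 ; 0/0/3/1/2/65532
#10 xori  r2, r0, 4 ; 0/0/4/1/2/65532
#11 andi  r4, r1, 15 ; 0/0/4/1/0/65532

65532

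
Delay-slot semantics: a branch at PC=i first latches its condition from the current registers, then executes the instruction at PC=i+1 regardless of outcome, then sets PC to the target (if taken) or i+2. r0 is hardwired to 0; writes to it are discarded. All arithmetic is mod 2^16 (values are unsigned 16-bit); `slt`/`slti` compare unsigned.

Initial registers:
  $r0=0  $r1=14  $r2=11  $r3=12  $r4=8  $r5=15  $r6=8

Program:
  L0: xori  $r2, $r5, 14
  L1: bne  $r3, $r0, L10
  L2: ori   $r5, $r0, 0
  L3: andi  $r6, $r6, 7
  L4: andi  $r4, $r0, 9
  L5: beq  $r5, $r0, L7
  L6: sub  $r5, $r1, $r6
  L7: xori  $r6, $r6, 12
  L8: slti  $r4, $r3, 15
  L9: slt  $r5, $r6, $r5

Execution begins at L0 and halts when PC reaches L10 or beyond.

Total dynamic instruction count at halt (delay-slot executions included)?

3

PC=0  xori  $r2, $r5, 14     | $r0=0 $r1=14 $r2=1 $r3=12 $r4=8 $r5=15 $r6=8
PC=1  bne  $r3, $r0, L10     | $r0=0 $r1=14 $r2=1 $r3=12 $r4=8 $r5=15 $r6=8  [TAKEN]
PC=2  ori   $r5, $r0, 0      | $r0=0 $r1=14 $r2=1 $r3=12 $r4=8 $r5=0 $r6=8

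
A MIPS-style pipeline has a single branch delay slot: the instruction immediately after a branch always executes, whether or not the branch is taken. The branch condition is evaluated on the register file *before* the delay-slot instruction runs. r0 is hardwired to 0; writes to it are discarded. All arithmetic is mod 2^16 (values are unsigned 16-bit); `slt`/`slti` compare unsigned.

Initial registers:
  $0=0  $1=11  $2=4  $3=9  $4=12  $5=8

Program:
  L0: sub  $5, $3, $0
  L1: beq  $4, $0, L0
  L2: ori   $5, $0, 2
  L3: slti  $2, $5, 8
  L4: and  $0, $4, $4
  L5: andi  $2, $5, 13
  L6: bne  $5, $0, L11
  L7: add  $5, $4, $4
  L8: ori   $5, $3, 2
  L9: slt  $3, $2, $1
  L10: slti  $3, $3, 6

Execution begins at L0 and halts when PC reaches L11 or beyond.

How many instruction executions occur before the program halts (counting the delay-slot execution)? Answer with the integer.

#0 sub  $5, $3, $0 ; 0/11/4/9/12/9
#1 beq  $4, $0, L0 ; 0/11/4/9/12/9 ; →fallthru
#2 ori   $5, $0, 2 ; 0/11/4/9/12/2
#3 slti  $2, $5, 8 ; 0/11/1/9/12/2
#4 and  $0, $4, $4 ; 0/11/1/9/12/2
#5 andi  $2, $5, 13 ; 0/11/0/9/12/2
#6 bne  $5, $0, L11 ; 0/11/0/9/12/2 ; →target
#7 add  $5, $4, $4 ; 0/11/0/9/12/24

8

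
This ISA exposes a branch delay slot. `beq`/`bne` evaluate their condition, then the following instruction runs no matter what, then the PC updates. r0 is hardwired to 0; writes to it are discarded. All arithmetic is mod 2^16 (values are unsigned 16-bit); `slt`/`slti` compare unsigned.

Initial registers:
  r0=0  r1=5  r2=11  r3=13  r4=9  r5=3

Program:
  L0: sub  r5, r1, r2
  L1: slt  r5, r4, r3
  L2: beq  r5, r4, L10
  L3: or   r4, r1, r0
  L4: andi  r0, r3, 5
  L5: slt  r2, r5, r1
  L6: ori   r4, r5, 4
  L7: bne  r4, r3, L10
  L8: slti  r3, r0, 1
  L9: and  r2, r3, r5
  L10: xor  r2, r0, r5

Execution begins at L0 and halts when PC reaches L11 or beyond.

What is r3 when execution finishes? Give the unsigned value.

1

#0 sub  r5, r1, r2 ; 0/5/11/13/9/65530
#1 slt  r5, r4, r3 ; 0/5/11/13/9/1
#2 beq  r5, r4, L10 ; 0/5/11/13/9/1 ; →fallthru
#3 or   r4, r1, r0 ; 0/5/11/13/5/1
#4 andi  r0, r3, 5 ; 0/5/11/13/5/1
#5 slt  r2, r5, r1 ; 0/5/1/13/5/1
#6 ori   r4, r5, 4 ; 0/5/1/13/5/1
#7 bne  r4, r3, L10 ; 0/5/1/13/5/1 ; →target
#8 slti  r3, r0, 1 ; 0/5/1/1/5/1
#10 xor  r2, r0, r5 ; 0/5/1/1/5/1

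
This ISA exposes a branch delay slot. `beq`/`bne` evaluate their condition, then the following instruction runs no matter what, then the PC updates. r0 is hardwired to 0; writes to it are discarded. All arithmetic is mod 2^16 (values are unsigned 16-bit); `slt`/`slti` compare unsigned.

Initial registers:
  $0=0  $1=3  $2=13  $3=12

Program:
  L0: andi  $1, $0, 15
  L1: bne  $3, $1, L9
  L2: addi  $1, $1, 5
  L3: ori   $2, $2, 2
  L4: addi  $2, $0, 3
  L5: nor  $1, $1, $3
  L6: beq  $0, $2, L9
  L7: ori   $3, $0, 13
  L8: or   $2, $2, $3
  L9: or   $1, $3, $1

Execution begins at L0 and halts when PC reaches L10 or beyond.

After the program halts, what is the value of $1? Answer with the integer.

PC=0  andi  $1, $0, 15       | $0=0 $1=0 $2=13 $3=12
PC=1  bne  $3, $1, L9        | $0=0 $1=0 $2=13 $3=12  [TAKEN]
PC=2  addi  $1, $1, 5        | $0=0 $1=5 $2=13 $3=12
PC=9  or   $1, $3, $1        | $0=0 $1=13 $2=13 $3=12

13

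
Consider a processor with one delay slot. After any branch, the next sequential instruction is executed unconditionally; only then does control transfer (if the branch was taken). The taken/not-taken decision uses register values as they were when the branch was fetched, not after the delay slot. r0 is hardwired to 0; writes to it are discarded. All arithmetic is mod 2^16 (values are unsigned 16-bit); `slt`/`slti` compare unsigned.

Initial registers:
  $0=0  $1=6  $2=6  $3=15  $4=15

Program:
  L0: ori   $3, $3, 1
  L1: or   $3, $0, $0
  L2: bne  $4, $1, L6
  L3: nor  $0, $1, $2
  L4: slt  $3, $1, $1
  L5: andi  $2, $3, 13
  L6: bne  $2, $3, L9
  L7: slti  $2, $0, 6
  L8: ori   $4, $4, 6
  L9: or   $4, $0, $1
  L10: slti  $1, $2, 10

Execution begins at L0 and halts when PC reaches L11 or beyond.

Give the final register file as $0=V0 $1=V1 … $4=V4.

  step pc=0: ori   $3, $3, 1  regs=(0,6,6,15,15)
  step pc=1: or   $3, $0, $0  regs=(0,6,6,0,15)
  step pc=2: bne  $4, $1, L6  cond=T  regs=(0,6,6,0,15)
  step pc=3: nor  $0, $1, $2  regs=(0,6,6,0,15)
  step pc=6: bne  $2, $3, L9  cond=T  regs=(0,6,6,0,15)
  step pc=7: slti  $2, $0, 6  regs=(0,6,1,0,15)
  step pc=9: or   $4, $0, $1  regs=(0,6,1,0,6)
  step pc=10: slti  $1, $2, 10  regs=(0,1,1,0,6)

$0=0 $1=1 $2=1 $3=0 $4=6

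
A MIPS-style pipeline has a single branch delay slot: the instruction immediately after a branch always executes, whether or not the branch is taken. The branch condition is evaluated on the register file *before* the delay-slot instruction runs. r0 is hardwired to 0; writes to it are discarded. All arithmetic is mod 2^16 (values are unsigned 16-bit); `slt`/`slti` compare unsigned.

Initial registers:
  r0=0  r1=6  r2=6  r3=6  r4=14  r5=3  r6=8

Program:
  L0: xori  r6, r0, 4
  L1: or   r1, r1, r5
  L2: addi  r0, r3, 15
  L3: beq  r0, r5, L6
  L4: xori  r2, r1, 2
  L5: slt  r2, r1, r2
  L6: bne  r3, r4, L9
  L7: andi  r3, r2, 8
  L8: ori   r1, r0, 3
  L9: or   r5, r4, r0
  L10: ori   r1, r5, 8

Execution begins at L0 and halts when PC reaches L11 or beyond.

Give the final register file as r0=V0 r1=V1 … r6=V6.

r0=0 r1=14 r2=0 r3=0 r4=14 r5=14 r6=4

  step pc=0: xori  r6, r0, 4  regs=(0,6,6,6,14,3,4)
  step pc=1: or   r1, r1, r5  regs=(0,7,6,6,14,3,4)
  step pc=2: addi  r0, r3, 15  regs=(0,7,6,6,14,3,4)
  step pc=3: beq  r0, r5, L6  cond=F  regs=(0,7,6,6,14,3,4)
  step pc=4: xori  r2, r1, 2  regs=(0,7,5,6,14,3,4)
  step pc=5: slt  r2, r1, r2  regs=(0,7,0,6,14,3,4)
  step pc=6: bne  r3, r4, L9  cond=T  regs=(0,7,0,6,14,3,4)
  step pc=7: andi  r3, r2, 8  regs=(0,7,0,0,14,3,4)
  step pc=9: or   r5, r4, r0  regs=(0,7,0,0,14,14,4)
  step pc=10: ori   r1, r5, 8  regs=(0,14,0,0,14,14,4)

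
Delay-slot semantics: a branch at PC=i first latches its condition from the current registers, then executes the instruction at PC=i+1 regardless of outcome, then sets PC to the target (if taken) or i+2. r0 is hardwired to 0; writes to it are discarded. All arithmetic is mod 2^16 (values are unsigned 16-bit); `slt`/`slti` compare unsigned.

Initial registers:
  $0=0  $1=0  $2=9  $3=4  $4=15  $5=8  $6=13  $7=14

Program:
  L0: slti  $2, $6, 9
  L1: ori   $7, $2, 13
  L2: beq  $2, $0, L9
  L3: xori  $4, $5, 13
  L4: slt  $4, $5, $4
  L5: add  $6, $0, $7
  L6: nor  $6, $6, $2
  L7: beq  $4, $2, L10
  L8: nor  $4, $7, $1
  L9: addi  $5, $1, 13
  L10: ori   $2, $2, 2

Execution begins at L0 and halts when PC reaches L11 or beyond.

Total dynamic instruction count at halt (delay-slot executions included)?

  step pc=0: slti  $2, $6, 9  regs=(0,0,0,4,15,8,13,14)
  step pc=1: ori   $7, $2, 13  regs=(0,0,0,4,15,8,13,13)
  step pc=2: beq  $2, $0, L9  cond=T  regs=(0,0,0,4,15,8,13,13)
  step pc=3: xori  $4, $5, 13  regs=(0,0,0,4,5,8,13,13)
  step pc=9: addi  $5, $1, 13  regs=(0,0,0,4,5,13,13,13)
  step pc=10: ori   $2, $2, 2  regs=(0,0,2,4,5,13,13,13)

6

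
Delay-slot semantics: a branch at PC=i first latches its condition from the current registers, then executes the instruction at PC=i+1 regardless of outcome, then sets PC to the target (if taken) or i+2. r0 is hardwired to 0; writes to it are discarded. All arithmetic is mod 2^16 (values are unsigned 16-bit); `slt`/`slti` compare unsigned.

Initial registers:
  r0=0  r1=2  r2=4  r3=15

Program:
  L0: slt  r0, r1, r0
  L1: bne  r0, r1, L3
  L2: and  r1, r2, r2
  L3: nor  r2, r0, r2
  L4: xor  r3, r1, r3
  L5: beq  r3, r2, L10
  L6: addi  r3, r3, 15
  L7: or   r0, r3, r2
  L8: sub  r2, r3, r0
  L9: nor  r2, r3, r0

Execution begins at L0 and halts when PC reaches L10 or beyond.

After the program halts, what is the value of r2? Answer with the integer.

[0] slt  r0, r1, r0  →  {r0:0, r1:2, r2:4, r3:15}
[1] bne  r0, r1, L3  →  {r0:0, r1:2, r2:4, r3:15}  ⟨branch taken⟩
[2] and  r1, r2, r2  →  {r0:0, r1:4, r2:4, r3:15}
[3] nor  r2, r0, r2  →  {r0:0, r1:4, r2:65531, r3:15}
[4] xor  r3, r1, r3  →  {r0:0, r1:4, r2:65531, r3:11}
[5] beq  r3, r2, L10  →  {r0:0, r1:4, r2:65531, r3:11}  ⟨branch fallthrough⟩
[6] addi  r3, r3, 15  →  {r0:0, r1:4, r2:65531, r3:26}
[7] or   r0, r3, r2  →  {r0:0, r1:4, r2:65531, r3:26}
[8] sub  r2, r3, r0  →  {r0:0, r1:4, r2:26, r3:26}
[9] nor  r2, r3, r0  →  {r0:0, r1:4, r2:65509, r3:26}

65509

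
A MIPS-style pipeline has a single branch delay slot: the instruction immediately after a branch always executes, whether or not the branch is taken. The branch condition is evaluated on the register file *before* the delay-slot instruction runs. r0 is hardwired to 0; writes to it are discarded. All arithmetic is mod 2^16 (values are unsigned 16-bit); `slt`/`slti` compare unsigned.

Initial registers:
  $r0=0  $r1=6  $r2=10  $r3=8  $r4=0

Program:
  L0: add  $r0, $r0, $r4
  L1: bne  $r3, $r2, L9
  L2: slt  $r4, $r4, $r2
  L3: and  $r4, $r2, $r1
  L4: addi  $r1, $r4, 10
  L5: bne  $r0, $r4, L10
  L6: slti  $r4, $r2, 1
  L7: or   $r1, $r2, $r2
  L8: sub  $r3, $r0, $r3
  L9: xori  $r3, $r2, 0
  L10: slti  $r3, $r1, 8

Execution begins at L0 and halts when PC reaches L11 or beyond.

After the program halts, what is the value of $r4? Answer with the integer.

PC=0  add  $r0, $r0, $r4     | $r0=0 $r1=6 $r2=10 $r3=8 $r4=0
PC=1  bne  $r3, $r2, L9      | $r0=0 $r1=6 $r2=10 $r3=8 $r4=0  [TAKEN]
PC=2  slt  $r4, $r4, $r2     | $r0=0 $r1=6 $r2=10 $r3=8 $r4=1
PC=9  xori  $r3, $r2, 0      | $r0=0 $r1=6 $r2=10 $r3=10 $r4=1
PC=10 slti  $r3, $r1, 8      | $r0=0 $r1=6 $r2=10 $r3=1 $r4=1

1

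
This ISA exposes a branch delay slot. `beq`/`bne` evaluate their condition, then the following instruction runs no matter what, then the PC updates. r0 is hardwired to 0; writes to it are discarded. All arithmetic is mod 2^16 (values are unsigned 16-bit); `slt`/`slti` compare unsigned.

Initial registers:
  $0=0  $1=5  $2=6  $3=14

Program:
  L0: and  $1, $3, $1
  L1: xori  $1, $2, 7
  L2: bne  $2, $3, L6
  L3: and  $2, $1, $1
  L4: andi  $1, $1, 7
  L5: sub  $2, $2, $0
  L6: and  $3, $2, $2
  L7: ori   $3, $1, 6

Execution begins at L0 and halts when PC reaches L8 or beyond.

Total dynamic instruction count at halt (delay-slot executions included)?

6

PC=0  and  $1, $3, $1        | $0=0 $1=4 $2=6 $3=14
PC=1  xori  $1, $2, 7        | $0=0 $1=1 $2=6 $3=14
PC=2  bne  $2, $3, L6        | $0=0 $1=1 $2=6 $3=14  [TAKEN]
PC=3  and  $2, $1, $1        | $0=0 $1=1 $2=1 $3=14
PC=6  and  $3, $2, $2        | $0=0 $1=1 $2=1 $3=1
PC=7  ori   $3, $1, 6        | $0=0 $1=1 $2=1 $3=7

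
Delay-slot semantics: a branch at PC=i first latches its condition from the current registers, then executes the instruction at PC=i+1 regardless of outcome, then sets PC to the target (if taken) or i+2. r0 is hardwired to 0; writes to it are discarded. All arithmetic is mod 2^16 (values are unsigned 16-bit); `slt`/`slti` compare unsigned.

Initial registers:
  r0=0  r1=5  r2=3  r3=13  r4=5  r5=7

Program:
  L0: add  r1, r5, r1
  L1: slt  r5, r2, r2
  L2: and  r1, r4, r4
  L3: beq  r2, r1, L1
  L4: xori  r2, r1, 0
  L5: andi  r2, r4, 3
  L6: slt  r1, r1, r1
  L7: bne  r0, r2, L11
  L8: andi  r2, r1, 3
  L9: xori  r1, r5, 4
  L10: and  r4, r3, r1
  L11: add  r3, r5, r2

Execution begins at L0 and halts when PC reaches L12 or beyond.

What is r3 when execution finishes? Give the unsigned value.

#0 add  r1, r5, r1 ; 0/12/3/13/5/7
#1 slt  r5, r2, r2 ; 0/12/3/13/5/0
#2 and  r1, r4, r4 ; 0/5/3/13/5/0
#3 beq  r2, r1, L1 ; 0/5/3/13/5/0 ; →fallthru
#4 xori  r2, r1, 0 ; 0/5/5/13/5/0
#5 andi  r2, r4, 3 ; 0/5/1/13/5/0
#6 slt  r1, r1, r1 ; 0/0/1/13/5/0
#7 bne  r0, r2, L11 ; 0/0/1/13/5/0 ; →target
#8 andi  r2, r1, 3 ; 0/0/0/13/5/0
#11 add  r3, r5, r2 ; 0/0/0/0/5/0

0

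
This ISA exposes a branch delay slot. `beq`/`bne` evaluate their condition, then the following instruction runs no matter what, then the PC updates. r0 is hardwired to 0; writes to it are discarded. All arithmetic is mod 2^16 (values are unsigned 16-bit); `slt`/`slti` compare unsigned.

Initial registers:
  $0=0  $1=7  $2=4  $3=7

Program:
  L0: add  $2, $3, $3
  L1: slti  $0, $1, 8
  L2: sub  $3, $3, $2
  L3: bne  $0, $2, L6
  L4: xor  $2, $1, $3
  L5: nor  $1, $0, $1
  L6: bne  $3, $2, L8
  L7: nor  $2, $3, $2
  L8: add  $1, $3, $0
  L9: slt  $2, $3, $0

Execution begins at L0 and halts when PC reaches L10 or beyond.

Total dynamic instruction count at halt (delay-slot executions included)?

9

#0 add  $2, $3, $3 ; 0/7/14/7
#1 slti  $0, $1, 8 ; 0/7/14/7
#2 sub  $3, $3, $2 ; 0/7/14/65529
#3 bne  $0, $2, L6 ; 0/7/14/65529 ; →target
#4 xor  $2, $1, $3 ; 0/7/65534/65529
#6 bne  $3, $2, L8 ; 0/7/65534/65529 ; →target
#7 nor  $2, $3, $2 ; 0/7/0/65529
#8 add  $1, $3, $0 ; 0/65529/0/65529
#9 slt  $2, $3, $0 ; 0/65529/0/65529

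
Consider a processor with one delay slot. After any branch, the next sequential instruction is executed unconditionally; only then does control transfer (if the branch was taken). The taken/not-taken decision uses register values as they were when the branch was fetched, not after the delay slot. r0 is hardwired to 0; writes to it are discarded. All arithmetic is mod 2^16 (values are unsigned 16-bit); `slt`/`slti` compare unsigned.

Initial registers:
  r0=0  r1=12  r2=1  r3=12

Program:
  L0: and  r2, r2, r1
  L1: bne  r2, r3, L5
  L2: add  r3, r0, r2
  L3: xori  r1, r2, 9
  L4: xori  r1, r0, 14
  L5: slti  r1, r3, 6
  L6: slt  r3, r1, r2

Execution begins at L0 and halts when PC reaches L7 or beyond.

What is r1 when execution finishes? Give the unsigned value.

PC=0  and  r2, r2, r1        | r0=0 r1=12 r2=0 r3=12
PC=1  bne  r2, r3, L5        | r0=0 r1=12 r2=0 r3=12  [TAKEN]
PC=2  add  r3, r0, r2        | r0=0 r1=12 r2=0 r3=0
PC=5  slti  r1, r3, 6        | r0=0 r1=1 r2=0 r3=0
PC=6  slt  r3, r1, r2        | r0=0 r1=1 r2=0 r3=0

1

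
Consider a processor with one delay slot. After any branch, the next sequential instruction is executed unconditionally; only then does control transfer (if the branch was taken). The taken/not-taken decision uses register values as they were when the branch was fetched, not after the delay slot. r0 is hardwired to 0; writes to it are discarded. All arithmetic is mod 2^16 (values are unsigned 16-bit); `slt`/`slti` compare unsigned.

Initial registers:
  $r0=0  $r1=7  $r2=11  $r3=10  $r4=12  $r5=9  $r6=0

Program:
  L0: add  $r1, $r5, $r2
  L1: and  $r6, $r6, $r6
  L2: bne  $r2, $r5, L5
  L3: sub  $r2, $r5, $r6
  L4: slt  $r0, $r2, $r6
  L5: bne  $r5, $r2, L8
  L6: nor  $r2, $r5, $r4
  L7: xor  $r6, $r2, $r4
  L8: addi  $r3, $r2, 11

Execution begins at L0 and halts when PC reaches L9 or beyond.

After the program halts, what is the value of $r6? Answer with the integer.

PC=0  add  $r1, $r5, $r2     | $r0=0 $r1=20 $r2=11 $r3=10 $r4=12 $r5=9 $r6=0
PC=1  and  $r6, $r6, $r6     | $r0=0 $r1=20 $r2=11 $r3=10 $r4=12 $r5=9 $r6=0
PC=2  bne  $r2, $r5, L5      | $r0=0 $r1=20 $r2=11 $r3=10 $r4=12 $r5=9 $r6=0  [TAKEN]
PC=3  sub  $r2, $r5, $r6     | $r0=0 $r1=20 $r2=9 $r3=10 $r4=12 $r5=9 $r6=0
PC=5  bne  $r5, $r2, L8      | $r0=0 $r1=20 $r2=9 $r3=10 $r4=12 $r5=9 $r6=0  [not taken]
PC=6  nor  $r2, $r5, $r4     | $r0=0 $r1=20 $r2=65522 $r3=10 $r4=12 $r5=9 $r6=0
PC=7  xor  $r6, $r2, $r4     | $r0=0 $r1=20 $r2=65522 $r3=10 $r4=12 $r5=9 $r6=65534
PC=8  addi  $r3, $r2, 11     | $r0=0 $r1=20 $r2=65522 $r3=65533 $r4=12 $r5=9 $r6=65534

65534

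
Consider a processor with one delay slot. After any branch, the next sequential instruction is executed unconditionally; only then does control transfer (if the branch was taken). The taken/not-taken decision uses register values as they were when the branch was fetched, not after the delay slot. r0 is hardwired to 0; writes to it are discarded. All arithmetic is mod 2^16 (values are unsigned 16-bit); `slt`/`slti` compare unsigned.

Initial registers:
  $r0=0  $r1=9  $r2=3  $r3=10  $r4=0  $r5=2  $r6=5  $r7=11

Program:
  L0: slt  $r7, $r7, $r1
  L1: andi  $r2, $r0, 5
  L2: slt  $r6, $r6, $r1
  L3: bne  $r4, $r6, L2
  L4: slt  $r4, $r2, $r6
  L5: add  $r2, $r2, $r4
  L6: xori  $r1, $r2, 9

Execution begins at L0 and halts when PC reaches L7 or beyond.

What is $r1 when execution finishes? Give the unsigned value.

  step pc=0: slt  $r7, $r7, $r1  regs=(0,9,3,10,0,2,5,0)
  step pc=1: andi  $r2, $r0, 5  regs=(0,9,0,10,0,2,5,0)
  step pc=2: slt  $r6, $r6, $r1  regs=(0,9,0,10,0,2,1,0)
  step pc=3: bne  $r4, $r6, L2  cond=T  regs=(0,9,0,10,0,2,1,0)
  step pc=4: slt  $r4, $r2, $r6  regs=(0,9,0,10,1,2,1,0)
  step pc=2: slt  $r6, $r6, $r1  regs=(0,9,0,10,1,2,1,0)
  step pc=3: bne  $r4, $r6, L2  cond=F  regs=(0,9,0,10,1,2,1,0)
  step pc=4: slt  $r4, $r2, $r6  regs=(0,9,0,10,1,2,1,0)
  step pc=5: add  $r2, $r2, $r4  regs=(0,9,1,10,1,2,1,0)
  step pc=6: xori  $r1, $r2, 9  regs=(0,8,1,10,1,2,1,0)

8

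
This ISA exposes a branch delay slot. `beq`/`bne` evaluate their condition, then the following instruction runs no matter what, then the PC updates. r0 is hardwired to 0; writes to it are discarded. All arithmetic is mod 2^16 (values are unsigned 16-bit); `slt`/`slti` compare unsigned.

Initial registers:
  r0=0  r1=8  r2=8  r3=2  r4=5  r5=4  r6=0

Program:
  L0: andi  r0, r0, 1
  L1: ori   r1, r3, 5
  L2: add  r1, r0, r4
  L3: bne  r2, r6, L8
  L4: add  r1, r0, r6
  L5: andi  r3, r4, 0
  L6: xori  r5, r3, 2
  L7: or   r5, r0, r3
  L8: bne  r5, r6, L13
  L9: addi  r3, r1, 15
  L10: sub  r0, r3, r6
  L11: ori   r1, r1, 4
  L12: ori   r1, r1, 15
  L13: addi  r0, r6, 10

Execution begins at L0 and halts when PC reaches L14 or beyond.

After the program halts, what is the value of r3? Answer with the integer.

[0] andi  r0, r0, 1  →  {r0:0, r1:8, r2:8, r3:2, r4:5, r5:4, r6:0}
[1] ori   r1, r3, 5  →  {r0:0, r1:7, r2:8, r3:2, r4:5, r5:4, r6:0}
[2] add  r1, r0, r4  →  {r0:0, r1:5, r2:8, r3:2, r4:5, r5:4, r6:0}
[3] bne  r2, r6, L8  →  {r0:0, r1:5, r2:8, r3:2, r4:5, r5:4, r6:0}  ⟨branch taken⟩
[4] add  r1, r0, r6  →  {r0:0, r1:0, r2:8, r3:2, r4:5, r5:4, r6:0}
[8] bne  r5, r6, L13  →  {r0:0, r1:0, r2:8, r3:2, r4:5, r5:4, r6:0}  ⟨branch taken⟩
[9] addi  r3, r1, 15  →  {r0:0, r1:0, r2:8, r3:15, r4:5, r5:4, r6:0}
[13] addi  r0, r6, 10  →  {r0:0, r1:0, r2:8, r3:15, r4:5, r5:4, r6:0}

15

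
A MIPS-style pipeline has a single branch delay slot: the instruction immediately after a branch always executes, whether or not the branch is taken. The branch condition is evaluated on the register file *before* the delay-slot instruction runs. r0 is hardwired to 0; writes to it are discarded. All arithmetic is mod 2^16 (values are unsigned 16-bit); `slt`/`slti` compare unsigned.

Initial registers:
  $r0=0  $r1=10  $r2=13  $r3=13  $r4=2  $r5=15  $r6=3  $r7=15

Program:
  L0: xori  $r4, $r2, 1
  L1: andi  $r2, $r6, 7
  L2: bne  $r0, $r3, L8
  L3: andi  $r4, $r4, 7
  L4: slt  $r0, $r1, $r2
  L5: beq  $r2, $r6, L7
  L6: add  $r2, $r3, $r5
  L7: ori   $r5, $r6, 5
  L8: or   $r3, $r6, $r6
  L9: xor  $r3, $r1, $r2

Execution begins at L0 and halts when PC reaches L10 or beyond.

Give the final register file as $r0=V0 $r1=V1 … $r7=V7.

$r0=0 $r1=10 $r2=3 $r3=9 $r4=4 $r5=15 $r6=3 $r7=15

  step pc=0: xori  $r4, $r2, 1  regs=(0,10,13,13,12,15,3,15)
  step pc=1: andi  $r2, $r6, 7  regs=(0,10,3,13,12,15,3,15)
  step pc=2: bne  $r0, $r3, L8  cond=T  regs=(0,10,3,13,12,15,3,15)
  step pc=3: andi  $r4, $r4, 7  regs=(0,10,3,13,4,15,3,15)
  step pc=8: or   $r3, $r6, $r6  regs=(0,10,3,3,4,15,3,15)
  step pc=9: xor  $r3, $r1, $r2  regs=(0,10,3,9,4,15,3,15)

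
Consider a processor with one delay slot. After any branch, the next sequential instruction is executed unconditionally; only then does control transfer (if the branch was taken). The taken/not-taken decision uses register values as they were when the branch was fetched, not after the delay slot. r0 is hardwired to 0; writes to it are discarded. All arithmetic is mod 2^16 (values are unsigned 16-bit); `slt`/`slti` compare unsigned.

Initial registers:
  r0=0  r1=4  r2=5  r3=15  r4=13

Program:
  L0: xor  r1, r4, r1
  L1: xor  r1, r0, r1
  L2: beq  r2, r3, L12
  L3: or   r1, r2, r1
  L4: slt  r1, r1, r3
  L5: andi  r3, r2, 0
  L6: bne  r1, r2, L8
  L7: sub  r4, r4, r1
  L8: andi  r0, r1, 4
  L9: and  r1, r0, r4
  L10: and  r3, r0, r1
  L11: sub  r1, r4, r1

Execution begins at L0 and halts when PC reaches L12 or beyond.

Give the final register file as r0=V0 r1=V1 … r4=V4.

[0] xor  r1, r4, r1  →  {r0:0, r1:9, r2:5, r3:15, r4:13}
[1] xor  r1, r0, r1  →  {r0:0, r1:9, r2:5, r3:15, r4:13}
[2] beq  r2, r3, L12  →  {r0:0, r1:9, r2:5, r3:15, r4:13}  ⟨branch fallthrough⟩
[3] or   r1, r2, r1  →  {r0:0, r1:13, r2:5, r3:15, r4:13}
[4] slt  r1, r1, r3  →  {r0:0, r1:1, r2:5, r3:15, r4:13}
[5] andi  r3, r2, 0  →  {r0:0, r1:1, r2:5, r3:0, r4:13}
[6] bne  r1, r2, L8  →  {r0:0, r1:1, r2:5, r3:0, r4:13}  ⟨branch taken⟩
[7] sub  r4, r4, r1  →  {r0:0, r1:1, r2:5, r3:0, r4:12}
[8] andi  r0, r1, 4  →  {r0:0, r1:1, r2:5, r3:0, r4:12}
[9] and  r1, r0, r4  →  {r0:0, r1:0, r2:5, r3:0, r4:12}
[10] and  r3, r0, r1  →  {r0:0, r1:0, r2:5, r3:0, r4:12}
[11] sub  r1, r4, r1  →  {r0:0, r1:12, r2:5, r3:0, r4:12}

r0=0 r1=12 r2=5 r3=0 r4=12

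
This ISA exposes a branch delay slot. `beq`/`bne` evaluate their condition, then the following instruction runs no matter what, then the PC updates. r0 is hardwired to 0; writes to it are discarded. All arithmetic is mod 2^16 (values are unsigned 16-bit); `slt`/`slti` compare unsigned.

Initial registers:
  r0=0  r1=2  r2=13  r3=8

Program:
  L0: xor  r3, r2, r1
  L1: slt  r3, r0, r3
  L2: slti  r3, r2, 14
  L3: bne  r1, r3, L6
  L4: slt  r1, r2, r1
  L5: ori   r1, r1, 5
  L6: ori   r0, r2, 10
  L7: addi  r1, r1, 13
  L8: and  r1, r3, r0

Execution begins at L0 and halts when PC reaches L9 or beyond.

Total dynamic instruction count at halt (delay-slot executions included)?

[0] xor  r3, r2, r1  →  {r0:0, r1:2, r2:13, r3:15}
[1] slt  r3, r0, r3  →  {r0:0, r1:2, r2:13, r3:1}
[2] slti  r3, r2, 14  →  {r0:0, r1:2, r2:13, r3:1}
[3] bne  r1, r3, L6  →  {r0:0, r1:2, r2:13, r3:1}  ⟨branch taken⟩
[4] slt  r1, r2, r1  →  {r0:0, r1:0, r2:13, r3:1}
[6] ori   r0, r2, 10  →  {r0:0, r1:0, r2:13, r3:1}
[7] addi  r1, r1, 13  →  {r0:0, r1:13, r2:13, r3:1}
[8] and  r1, r3, r0  →  {r0:0, r1:0, r2:13, r3:1}

8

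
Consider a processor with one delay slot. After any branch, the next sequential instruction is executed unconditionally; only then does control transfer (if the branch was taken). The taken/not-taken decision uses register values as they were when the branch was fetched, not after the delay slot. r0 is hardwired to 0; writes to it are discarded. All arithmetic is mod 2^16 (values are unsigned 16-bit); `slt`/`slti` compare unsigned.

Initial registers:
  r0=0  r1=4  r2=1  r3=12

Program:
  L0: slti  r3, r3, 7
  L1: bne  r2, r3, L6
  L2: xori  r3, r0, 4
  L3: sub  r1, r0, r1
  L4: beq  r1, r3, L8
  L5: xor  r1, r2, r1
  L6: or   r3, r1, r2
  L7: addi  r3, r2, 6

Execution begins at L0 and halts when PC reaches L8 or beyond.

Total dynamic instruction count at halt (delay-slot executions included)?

[0] slti  r3, r3, 7  →  {r0:0, r1:4, r2:1, r3:0}
[1] bne  r2, r3, L6  →  {r0:0, r1:4, r2:1, r3:0}  ⟨branch taken⟩
[2] xori  r3, r0, 4  →  {r0:0, r1:4, r2:1, r3:4}
[6] or   r3, r1, r2  →  {r0:0, r1:4, r2:1, r3:5}
[7] addi  r3, r2, 6  →  {r0:0, r1:4, r2:1, r3:7}

5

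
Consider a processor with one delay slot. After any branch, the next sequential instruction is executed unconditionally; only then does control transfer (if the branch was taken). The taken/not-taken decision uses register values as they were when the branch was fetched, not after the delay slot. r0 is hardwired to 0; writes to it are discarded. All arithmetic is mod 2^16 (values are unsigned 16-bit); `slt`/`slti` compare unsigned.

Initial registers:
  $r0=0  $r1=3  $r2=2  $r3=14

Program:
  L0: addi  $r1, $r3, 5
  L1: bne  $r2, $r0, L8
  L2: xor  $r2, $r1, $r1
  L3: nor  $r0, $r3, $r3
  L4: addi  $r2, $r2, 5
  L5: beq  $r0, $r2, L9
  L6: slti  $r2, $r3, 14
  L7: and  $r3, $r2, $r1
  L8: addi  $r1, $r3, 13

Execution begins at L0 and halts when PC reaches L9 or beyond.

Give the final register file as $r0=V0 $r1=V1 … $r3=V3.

#0 addi  $r1, $r3, 5 ; 0/19/2/14
#1 bne  $r2, $r0, L8 ; 0/19/2/14 ; →target
#2 xor  $r2, $r1, $r1 ; 0/19/0/14
#8 addi  $r1, $r3, 13 ; 0/27/0/14

$r0=0 $r1=27 $r2=0 $r3=14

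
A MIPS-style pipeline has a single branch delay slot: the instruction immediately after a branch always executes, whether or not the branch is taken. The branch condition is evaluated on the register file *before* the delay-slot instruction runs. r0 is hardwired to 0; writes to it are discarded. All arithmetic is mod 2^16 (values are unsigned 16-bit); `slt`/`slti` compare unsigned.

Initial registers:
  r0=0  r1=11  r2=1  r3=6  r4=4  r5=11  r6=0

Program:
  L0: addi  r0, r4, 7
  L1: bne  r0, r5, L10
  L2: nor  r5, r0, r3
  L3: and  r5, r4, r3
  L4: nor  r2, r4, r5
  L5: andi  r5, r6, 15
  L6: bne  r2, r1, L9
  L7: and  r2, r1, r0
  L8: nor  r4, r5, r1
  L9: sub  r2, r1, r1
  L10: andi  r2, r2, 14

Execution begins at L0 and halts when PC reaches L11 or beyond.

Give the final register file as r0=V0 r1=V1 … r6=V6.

r0=0 r1=11 r2=0 r3=6 r4=4 r5=65529 r6=0

[0] addi  r0, r4, 7  →  {r0:0, r1:11, r2:1, r3:6, r4:4, r5:11, r6:0}
[1] bne  r0, r5, L10  →  {r0:0, r1:11, r2:1, r3:6, r4:4, r5:11, r6:0}  ⟨branch taken⟩
[2] nor  r5, r0, r3  →  {r0:0, r1:11, r2:1, r3:6, r4:4, r5:65529, r6:0}
[10] andi  r2, r2, 14  →  {r0:0, r1:11, r2:0, r3:6, r4:4, r5:65529, r6:0}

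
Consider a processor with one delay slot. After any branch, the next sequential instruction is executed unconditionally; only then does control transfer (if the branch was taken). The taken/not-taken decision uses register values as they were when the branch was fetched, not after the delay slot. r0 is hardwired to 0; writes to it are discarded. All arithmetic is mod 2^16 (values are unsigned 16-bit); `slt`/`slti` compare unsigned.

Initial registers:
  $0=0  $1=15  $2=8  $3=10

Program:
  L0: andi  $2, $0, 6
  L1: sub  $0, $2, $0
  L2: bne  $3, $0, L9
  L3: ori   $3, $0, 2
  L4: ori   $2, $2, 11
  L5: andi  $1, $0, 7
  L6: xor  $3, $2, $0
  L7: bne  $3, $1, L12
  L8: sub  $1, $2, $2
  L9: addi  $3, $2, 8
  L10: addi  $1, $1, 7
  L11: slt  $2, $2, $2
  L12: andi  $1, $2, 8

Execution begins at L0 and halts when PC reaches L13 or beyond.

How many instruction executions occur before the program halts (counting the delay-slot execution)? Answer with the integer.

#0 andi  $2, $0, 6 ; 0/15/0/10
#1 sub  $0, $2, $0 ; 0/15/0/10
#2 bne  $3, $0, L9 ; 0/15/0/10 ; →target
#3 ori   $3, $0, 2 ; 0/15/0/2
#9 addi  $3, $2, 8 ; 0/15/0/8
#10 addi  $1, $1, 7 ; 0/22/0/8
#11 slt  $2, $2, $2 ; 0/22/0/8
#12 andi  $1, $2, 8 ; 0/0/0/8

8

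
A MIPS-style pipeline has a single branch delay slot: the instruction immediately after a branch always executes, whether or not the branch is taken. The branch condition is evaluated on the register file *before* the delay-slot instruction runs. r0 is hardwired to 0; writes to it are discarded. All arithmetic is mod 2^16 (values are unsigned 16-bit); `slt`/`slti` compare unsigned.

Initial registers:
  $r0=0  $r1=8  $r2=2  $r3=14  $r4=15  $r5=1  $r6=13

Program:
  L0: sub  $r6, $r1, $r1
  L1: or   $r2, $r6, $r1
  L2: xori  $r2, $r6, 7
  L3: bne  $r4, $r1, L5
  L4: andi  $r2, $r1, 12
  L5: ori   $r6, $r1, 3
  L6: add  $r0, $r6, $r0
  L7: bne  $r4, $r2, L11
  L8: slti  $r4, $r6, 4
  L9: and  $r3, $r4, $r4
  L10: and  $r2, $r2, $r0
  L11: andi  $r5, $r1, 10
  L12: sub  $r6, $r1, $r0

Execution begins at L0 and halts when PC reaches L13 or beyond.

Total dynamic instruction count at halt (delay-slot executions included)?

[0] sub  $r6, $r1, $r1  →  {$r0:0, $r1:8, $r2:2, $r3:14, $r4:15, $r5:1, $r6:0}
[1] or   $r2, $r6, $r1  →  {$r0:0, $r1:8, $r2:8, $r3:14, $r4:15, $r5:1, $r6:0}
[2] xori  $r2, $r6, 7  →  {$r0:0, $r1:8, $r2:7, $r3:14, $r4:15, $r5:1, $r6:0}
[3] bne  $r4, $r1, L5  →  {$r0:0, $r1:8, $r2:7, $r3:14, $r4:15, $r5:1, $r6:0}  ⟨branch taken⟩
[4] andi  $r2, $r1, 12  →  {$r0:0, $r1:8, $r2:8, $r3:14, $r4:15, $r5:1, $r6:0}
[5] ori   $r6, $r1, 3  →  {$r0:0, $r1:8, $r2:8, $r3:14, $r4:15, $r5:1, $r6:11}
[6] add  $r0, $r6, $r0  →  {$r0:0, $r1:8, $r2:8, $r3:14, $r4:15, $r5:1, $r6:11}
[7] bne  $r4, $r2, L11  →  {$r0:0, $r1:8, $r2:8, $r3:14, $r4:15, $r5:1, $r6:11}  ⟨branch taken⟩
[8] slti  $r4, $r6, 4  →  {$r0:0, $r1:8, $r2:8, $r3:14, $r4:0, $r5:1, $r6:11}
[11] andi  $r5, $r1, 10  →  {$r0:0, $r1:8, $r2:8, $r3:14, $r4:0, $r5:8, $r6:11}
[12] sub  $r6, $r1, $r0  →  {$r0:0, $r1:8, $r2:8, $r3:14, $r4:0, $r5:8, $r6:8}

11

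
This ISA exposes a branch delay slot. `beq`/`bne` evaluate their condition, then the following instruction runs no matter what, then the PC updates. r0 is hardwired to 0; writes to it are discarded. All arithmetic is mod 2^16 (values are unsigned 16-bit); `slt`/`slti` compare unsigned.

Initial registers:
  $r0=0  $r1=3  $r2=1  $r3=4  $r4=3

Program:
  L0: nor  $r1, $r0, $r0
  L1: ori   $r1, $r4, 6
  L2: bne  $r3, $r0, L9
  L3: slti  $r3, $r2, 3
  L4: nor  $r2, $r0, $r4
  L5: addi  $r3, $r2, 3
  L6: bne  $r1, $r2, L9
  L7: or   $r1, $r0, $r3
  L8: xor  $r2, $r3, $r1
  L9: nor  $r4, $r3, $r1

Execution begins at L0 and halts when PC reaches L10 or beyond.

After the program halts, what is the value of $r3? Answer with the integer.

#0 nor  $r1, $r0, $r0 ; 0/65535/1/4/3
#1 ori   $r1, $r4, 6 ; 0/7/1/4/3
#2 bne  $r3, $r0, L9 ; 0/7/1/4/3 ; →target
#3 slti  $r3, $r2, 3 ; 0/7/1/1/3
#9 nor  $r4, $r3, $r1 ; 0/7/1/1/65528

1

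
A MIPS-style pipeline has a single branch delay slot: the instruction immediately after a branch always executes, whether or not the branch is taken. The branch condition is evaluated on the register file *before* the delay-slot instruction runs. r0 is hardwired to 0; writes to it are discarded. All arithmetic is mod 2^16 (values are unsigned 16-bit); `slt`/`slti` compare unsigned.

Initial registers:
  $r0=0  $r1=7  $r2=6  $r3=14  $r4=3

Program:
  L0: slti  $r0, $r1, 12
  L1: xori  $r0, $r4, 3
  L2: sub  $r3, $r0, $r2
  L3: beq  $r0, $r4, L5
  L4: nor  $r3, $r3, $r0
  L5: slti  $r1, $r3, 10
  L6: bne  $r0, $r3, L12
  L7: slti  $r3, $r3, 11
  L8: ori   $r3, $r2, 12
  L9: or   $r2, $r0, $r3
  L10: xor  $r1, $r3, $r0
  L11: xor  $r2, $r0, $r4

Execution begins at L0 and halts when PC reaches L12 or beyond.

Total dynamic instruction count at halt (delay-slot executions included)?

8

  step pc=0: slti  $r0, $r1, 12  regs=(0,7,6,14,3)
  step pc=1: xori  $r0, $r4, 3  regs=(0,7,6,14,3)
  step pc=2: sub  $r3, $r0, $r2  regs=(0,7,6,65530,3)
  step pc=3: beq  $r0, $r4, L5  cond=F  regs=(0,7,6,65530,3)
  step pc=4: nor  $r3, $r3, $r0  regs=(0,7,6,5,3)
  step pc=5: slti  $r1, $r3, 10  regs=(0,1,6,5,3)
  step pc=6: bne  $r0, $r3, L12  cond=T  regs=(0,1,6,5,3)
  step pc=7: slti  $r3, $r3, 11  regs=(0,1,6,1,3)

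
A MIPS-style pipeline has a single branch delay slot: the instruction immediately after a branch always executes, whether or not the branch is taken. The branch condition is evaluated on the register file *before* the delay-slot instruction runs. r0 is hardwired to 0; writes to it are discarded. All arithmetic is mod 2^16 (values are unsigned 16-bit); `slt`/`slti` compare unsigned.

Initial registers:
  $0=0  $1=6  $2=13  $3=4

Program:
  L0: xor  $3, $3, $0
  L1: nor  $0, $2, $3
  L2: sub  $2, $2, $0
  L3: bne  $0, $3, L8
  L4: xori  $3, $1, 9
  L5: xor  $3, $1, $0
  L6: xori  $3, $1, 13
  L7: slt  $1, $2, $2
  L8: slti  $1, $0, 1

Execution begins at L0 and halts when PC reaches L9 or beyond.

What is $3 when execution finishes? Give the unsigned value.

  step pc=0: xor  $3, $3, $0  regs=(0,6,13,4)
  step pc=1: nor  $0, $2, $3  regs=(0,6,13,4)
  step pc=2: sub  $2, $2, $0  regs=(0,6,13,4)
  step pc=3: bne  $0, $3, L8  cond=T  regs=(0,6,13,4)
  step pc=4: xori  $3, $1, 9  regs=(0,6,13,15)
  step pc=8: slti  $1, $0, 1  regs=(0,1,13,15)

15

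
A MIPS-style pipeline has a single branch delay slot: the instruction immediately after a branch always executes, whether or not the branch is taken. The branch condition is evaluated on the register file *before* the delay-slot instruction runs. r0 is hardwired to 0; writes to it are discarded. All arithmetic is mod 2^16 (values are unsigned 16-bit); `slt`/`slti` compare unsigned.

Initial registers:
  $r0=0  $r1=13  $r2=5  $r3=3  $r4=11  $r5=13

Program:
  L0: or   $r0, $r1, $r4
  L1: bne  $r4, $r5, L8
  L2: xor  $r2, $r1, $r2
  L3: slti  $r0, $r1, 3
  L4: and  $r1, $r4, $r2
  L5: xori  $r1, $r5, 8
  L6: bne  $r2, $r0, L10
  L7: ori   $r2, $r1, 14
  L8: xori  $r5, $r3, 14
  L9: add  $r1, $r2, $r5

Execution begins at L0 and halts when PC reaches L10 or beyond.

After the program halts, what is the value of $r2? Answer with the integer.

8

[0] or   $r0, $r1, $r4  →  {$r0:0, $r1:13, $r2:5, $r3:3, $r4:11, $r5:13}
[1] bne  $r4, $r5, L8  →  {$r0:0, $r1:13, $r2:5, $r3:3, $r4:11, $r5:13}  ⟨branch taken⟩
[2] xor  $r2, $r1, $r2  →  {$r0:0, $r1:13, $r2:8, $r3:3, $r4:11, $r5:13}
[8] xori  $r5, $r3, 14  →  {$r0:0, $r1:13, $r2:8, $r3:3, $r4:11, $r5:13}
[9] add  $r1, $r2, $r5  →  {$r0:0, $r1:21, $r2:8, $r3:3, $r4:11, $r5:13}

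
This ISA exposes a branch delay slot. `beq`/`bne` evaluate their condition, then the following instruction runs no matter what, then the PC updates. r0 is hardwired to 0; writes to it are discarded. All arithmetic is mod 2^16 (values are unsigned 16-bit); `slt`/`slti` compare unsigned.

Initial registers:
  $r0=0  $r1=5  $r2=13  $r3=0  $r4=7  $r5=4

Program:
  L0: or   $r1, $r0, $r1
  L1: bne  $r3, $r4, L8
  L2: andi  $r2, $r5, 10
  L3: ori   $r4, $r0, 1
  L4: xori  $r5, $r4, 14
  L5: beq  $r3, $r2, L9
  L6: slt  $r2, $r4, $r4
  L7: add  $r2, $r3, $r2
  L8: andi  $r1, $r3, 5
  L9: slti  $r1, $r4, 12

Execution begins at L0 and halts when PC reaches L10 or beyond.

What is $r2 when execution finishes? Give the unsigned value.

0

  step pc=0: or   $r1, $r0, $r1  regs=(0,5,13,0,7,4)
  step pc=1: bne  $r3, $r4, L8  cond=T  regs=(0,5,13,0,7,4)
  step pc=2: andi  $r2, $r5, 10  regs=(0,5,0,0,7,4)
  step pc=8: andi  $r1, $r3, 5  regs=(0,0,0,0,7,4)
  step pc=9: slti  $r1, $r4, 12  regs=(0,1,0,0,7,4)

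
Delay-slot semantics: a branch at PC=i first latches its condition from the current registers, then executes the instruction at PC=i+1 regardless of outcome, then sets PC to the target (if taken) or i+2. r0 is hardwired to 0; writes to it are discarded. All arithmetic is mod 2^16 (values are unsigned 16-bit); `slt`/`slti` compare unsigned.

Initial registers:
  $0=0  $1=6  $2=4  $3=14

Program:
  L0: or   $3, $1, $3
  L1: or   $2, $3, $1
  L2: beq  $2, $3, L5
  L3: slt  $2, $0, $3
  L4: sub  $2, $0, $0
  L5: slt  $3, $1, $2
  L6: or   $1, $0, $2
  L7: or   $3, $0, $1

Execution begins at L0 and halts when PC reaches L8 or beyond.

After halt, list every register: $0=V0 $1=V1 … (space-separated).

#0 or   $3, $1, $3 ; 0/6/4/14
#1 or   $2, $3, $1 ; 0/6/14/14
#2 beq  $2, $3, L5 ; 0/6/14/14 ; →target
#3 slt  $2, $0, $3 ; 0/6/1/14
#5 slt  $3, $1, $2 ; 0/6/1/0
#6 or   $1, $0, $2 ; 0/1/1/0
#7 or   $3, $0, $1 ; 0/1/1/1

$0=0 $1=1 $2=1 $3=1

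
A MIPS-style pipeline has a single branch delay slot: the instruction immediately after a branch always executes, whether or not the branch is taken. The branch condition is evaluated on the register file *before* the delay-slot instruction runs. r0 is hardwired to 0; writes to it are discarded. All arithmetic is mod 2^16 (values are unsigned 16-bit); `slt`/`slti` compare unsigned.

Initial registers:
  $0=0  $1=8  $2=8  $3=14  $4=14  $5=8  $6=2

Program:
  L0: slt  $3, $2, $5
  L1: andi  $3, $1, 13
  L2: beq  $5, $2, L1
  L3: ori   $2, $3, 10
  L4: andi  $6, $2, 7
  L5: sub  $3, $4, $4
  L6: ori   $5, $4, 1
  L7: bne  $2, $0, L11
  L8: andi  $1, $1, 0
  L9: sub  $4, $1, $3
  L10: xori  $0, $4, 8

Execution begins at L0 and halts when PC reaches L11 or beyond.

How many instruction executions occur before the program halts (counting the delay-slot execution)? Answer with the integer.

12

  step pc=0: slt  $3, $2, $5  regs=(0,8,8,0,14,8,2)
  step pc=1: andi  $3, $1, 13  regs=(0,8,8,8,14,8,2)
  step pc=2: beq  $5, $2, L1  cond=T  regs=(0,8,8,8,14,8,2)
  step pc=3: ori   $2, $3, 10  regs=(0,8,10,8,14,8,2)
  step pc=1: andi  $3, $1, 13  regs=(0,8,10,8,14,8,2)
  step pc=2: beq  $5, $2, L1  cond=F  regs=(0,8,10,8,14,8,2)
  step pc=3: ori   $2, $3, 10  regs=(0,8,10,8,14,8,2)
  step pc=4: andi  $6, $2, 7  regs=(0,8,10,8,14,8,2)
  step pc=5: sub  $3, $4, $4  regs=(0,8,10,0,14,8,2)
  step pc=6: ori   $5, $4, 1  regs=(0,8,10,0,14,15,2)
  step pc=7: bne  $2, $0, L11  cond=T  regs=(0,8,10,0,14,15,2)
  step pc=8: andi  $1, $1, 0  regs=(0,0,10,0,14,15,2)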